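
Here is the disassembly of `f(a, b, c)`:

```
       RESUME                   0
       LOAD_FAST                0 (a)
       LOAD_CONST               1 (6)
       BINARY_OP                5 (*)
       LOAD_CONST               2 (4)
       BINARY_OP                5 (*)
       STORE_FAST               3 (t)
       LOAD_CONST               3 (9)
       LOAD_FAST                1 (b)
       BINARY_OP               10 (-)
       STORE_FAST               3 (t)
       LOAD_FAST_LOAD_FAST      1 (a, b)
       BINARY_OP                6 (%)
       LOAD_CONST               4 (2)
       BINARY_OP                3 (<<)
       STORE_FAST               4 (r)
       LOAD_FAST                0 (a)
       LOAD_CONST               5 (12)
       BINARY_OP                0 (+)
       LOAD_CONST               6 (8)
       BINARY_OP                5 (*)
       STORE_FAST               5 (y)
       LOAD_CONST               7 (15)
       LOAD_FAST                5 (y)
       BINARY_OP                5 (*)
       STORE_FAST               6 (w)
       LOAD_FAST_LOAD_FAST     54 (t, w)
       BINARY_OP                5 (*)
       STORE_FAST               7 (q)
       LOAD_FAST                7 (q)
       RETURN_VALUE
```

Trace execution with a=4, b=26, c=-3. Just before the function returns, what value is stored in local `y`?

128

LOAD_FAST a → push 4. Stack: [4]
LOAD_CONST → push 6. Stack: [4, 6]
BINARY_OP * → 4 * 6 = 24. Stack: [24]
LOAD_CONST → push 4. Stack: [24, 4]
BINARY_OP * → 24 * 4 = 96. Stack: [96]
STORE_FAST t → t=96. Stack: []
LOAD_CONST → push 9. Stack: [9]
LOAD_FAST b → push 26. Stack: [9, 26]
BINARY_OP - → 9 - 26 = -17. Stack: [-17]
STORE_FAST t → t=-17. Stack: []
LOAD_FAST_LOAD_FAST a,b → push 4,26. Stack: [4, 26]
BINARY_OP % → 4 % 26 = 4. Stack: [4]
LOAD_CONST → push 2. Stack: [4, 2]
BINARY_OP << → 4 << 2 = 16. Stack: [16]
STORE_FAST r → r=16. Stack: []
LOAD_FAST a → push 4. Stack: [4]
LOAD_CONST → push 12. Stack: [4, 12]
BINARY_OP + → 4 + 12 = 16. Stack: [16]
LOAD_CONST → push 8. Stack: [16, 8]
BINARY_OP * → 16 * 8 = 128. Stack: [128]
STORE_FAST y → y=128. Stack: []
LOAD_CONST → push 15. Stack: [15]
LOAD_FAST y → push 128. Stack: [15, 128]
BINARY_OP * → 15 * 128 = 1920. Stack: [1920]
STORE_FAST w → w=1920. Stack: []
LOAD_FAST_LOAD_FAST t,w → push -17,1920. Stack: [-17, 1920]
BINARY_OP * → -17 * 1920 = -32640. Stack: [-32640]
STORE_FAST q → q=-32640. Stack: []
LOAD_FAST q → push -32640. Stack: [-32640]
RETURN_VALUE → return -32640.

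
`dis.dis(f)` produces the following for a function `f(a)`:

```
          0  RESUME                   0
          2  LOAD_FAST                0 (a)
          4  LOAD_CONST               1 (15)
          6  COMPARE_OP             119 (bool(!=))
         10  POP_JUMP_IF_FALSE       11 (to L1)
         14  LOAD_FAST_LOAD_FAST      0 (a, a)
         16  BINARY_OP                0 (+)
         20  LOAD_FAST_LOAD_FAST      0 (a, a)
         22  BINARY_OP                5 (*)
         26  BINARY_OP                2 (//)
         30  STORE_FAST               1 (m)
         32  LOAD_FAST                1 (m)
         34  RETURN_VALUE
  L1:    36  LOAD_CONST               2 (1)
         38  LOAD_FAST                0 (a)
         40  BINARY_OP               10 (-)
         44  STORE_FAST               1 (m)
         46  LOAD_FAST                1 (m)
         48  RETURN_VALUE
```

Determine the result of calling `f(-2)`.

LOAD_FAST a → push -2. Stack: [-2]
LOAD_CONST → push 15. Stack: [-2, 15]
COMPARE_OP bool(!=) → -2 vs 15 = True. Stack: [True]
POP_JUMP_IF_FALSE → pop True; no jump. Stack: []
LOAD_FAST_LOAD_FAST a,a → push -2,-2. Stack: [-2, -2]
BINARY_OP + → -2 + -2 = -4. Stack: [-4]
LOAD_FAST_LOAD_FAST a,a → push -2,-2. Stack: [-4, -2, -2]
BINARY_OP * → -2 * -2 = 4. Stack: [-4, 4]
BINARY_OP // → -4 // 4 = -1. Stack: [-1]
STORE_FAST m → m=-1. Stack: []
LOAD_FAST m → push -1. Stack: [-1]
RETURN_VALUE → return -1.

-1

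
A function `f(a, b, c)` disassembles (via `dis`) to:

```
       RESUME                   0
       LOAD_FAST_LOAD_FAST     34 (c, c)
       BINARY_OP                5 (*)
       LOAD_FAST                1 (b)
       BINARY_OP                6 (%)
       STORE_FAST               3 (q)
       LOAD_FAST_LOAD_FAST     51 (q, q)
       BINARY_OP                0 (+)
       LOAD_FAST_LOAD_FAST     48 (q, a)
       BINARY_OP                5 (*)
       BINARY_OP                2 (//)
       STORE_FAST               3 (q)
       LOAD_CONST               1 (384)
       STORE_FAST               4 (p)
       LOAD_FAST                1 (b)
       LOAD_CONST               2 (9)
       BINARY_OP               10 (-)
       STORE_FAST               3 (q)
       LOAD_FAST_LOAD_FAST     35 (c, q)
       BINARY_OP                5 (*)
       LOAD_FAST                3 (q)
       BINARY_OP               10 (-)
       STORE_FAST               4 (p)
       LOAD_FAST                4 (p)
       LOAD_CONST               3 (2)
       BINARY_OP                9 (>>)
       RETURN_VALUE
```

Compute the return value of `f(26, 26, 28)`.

LOAD_FAST_LOAD_FAST c,c → push 28,28. Stack: [28, 28]
BINARY_OP * → 28 * 28 = 784. Stack: [784]
LOAD_FAST b → push 26. Stack: [784, 26]
BINARY_OP % → 784 % 26 = 4. Stack: [4]
STORE_FAST q → q=4. Stack: []
LOAD_FAST_LOAD_FAST q,q → push 4,4. Stack: [4, 4]
BINARY_OP + → 4 + 4 = 8. Stack: [8]
LOAD_FAST_LOAD_FAST q,a → push 4,26. Stack: [8, 4, 26]
BINARY_OP * → 4 * 26 = 104. Stack: [8, 104]
BINARY_OP // → 8 // 104 = 0. Stack: [0]
STORE_FAST q → q=0. Stack: []
LOAD_CONST → push 384. Stack: [384]
STORE_FAST p → p=384. Stack: []
LOAD_FAST b → push 26. Stack: [26]
LOAD_CONST → push 9. Stack: [26, 9]
BINARY_OP - → 26 - 9 = 17. Stack: [17]
STORE_FAST q → q=17. Stack: []
LOAD_FAST_LOAD_FAST c,q → push 28,17. Stack: [28, 17]
BINARY_OP * → 28 * 17 = 476. Stack: [476]
LOAD_FAST q → push 17. Stack: [476, 17]
BINARY_OP - → 476 - 17 = 459. Stack: [459]
STORE_FAST p → p=459. Stack: []
LOAD_FAST p → push 459. Stack: [459]
LOAD_CONST → push 2. Stack: [459, 2]
BINARY_OP >> → 459 >> 2 = 114. Stack: [114]
RETURN_VALUE → return 114.

114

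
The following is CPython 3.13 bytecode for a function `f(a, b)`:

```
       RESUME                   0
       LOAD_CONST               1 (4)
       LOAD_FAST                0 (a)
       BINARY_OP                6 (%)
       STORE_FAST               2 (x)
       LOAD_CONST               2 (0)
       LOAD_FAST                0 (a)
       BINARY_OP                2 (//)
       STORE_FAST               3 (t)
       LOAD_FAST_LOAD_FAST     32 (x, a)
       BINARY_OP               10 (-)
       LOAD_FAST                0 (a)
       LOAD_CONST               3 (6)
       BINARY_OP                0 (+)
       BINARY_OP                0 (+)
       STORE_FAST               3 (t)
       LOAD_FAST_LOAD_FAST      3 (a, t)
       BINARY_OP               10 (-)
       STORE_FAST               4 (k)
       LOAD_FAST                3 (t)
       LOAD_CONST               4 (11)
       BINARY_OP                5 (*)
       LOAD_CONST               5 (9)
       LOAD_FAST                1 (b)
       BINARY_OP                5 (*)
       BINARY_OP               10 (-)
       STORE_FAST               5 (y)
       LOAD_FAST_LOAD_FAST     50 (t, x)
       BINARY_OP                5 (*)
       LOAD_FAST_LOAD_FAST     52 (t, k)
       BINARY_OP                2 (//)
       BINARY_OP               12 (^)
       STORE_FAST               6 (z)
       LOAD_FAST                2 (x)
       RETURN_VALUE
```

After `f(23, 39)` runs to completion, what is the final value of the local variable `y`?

LOAD_CONST → push 4. Stack: [4]
LOAD_FAST a → push 23. Stack: [4, 23]
BINARY_OP % → 4 % 23 = 4. Stack: [4]
STORE_FAST x → x=4. Stack: []
LOAD_CONST → push 0. Stack: [0]
LOAD_FAST a → push 23. Stack: [0, 23]
BINARY_OP // → 0 // 23 = 0. Stack: [0]
STORE_FAST t → t=0. Stack: []
LOAD_FAST_LOAD_FAST x,a → push 4,23. Stack: [4, 23]
BINARY_OP - → 4 - 23 = -19. Stack: [-19]
LOAD_FAST a → push 23. Stack: [-19, 23]
LOAD_CONST → push 6. Stack: [-19, 23, 6]
BINARY_OP + → 23 + 6 = 29. Stack: [-19, 29]
BINARY_OP + → -19 + 29 = 10. Stack: [10]
STORE_FAST t → t=10. Stack: []
LOAD_FAST_LOAD_FAST a,t → push 23,10. Stack: [23, 10]
BINARY_OP - → 23 - 10 = 13. Stack: [13]
STORE_FAST k → k=13. Stack: []
LOAD_FAST t → push 10. Stack: [10]
LOAD_CONST → push 11. Stack: [10, 11]
BINARY_OP * → 10 * 11 = 110. Stack: [110]
LOAD_CONST → push 9. Stack: [110, 9]
LOAD_FAST b → push 39. Stack: [110, 9, 39]
BINARY_OP * → 9 * 39 = 351. Stack: [110, 351]
BINARY_OP - → 110 - 351 = -241. Stack: [-241]
STORE_FAST y → y=-241. Stack: []
LOAD_FAST_LOAD_FAST t,x → push 10,4. Stack: [10, 4]
BINARY_OP * → 10 * 4 = 40. Stack: [40]
LOAD_FAST_LOAD_FAST t,k → push 10,13. Stack: [40, 10, 13]
BINARY_OP // → 10 // 13 = 0. Stack: [40, 0]
BINARY_OP ^ → 40 ^ 0 = 40. Stack: [40]
STORE_FAST z → z=40. Stack: []
LOAD_FAST x → push 4. Stack: [4]
RETURN_VALUE → return 4.

-241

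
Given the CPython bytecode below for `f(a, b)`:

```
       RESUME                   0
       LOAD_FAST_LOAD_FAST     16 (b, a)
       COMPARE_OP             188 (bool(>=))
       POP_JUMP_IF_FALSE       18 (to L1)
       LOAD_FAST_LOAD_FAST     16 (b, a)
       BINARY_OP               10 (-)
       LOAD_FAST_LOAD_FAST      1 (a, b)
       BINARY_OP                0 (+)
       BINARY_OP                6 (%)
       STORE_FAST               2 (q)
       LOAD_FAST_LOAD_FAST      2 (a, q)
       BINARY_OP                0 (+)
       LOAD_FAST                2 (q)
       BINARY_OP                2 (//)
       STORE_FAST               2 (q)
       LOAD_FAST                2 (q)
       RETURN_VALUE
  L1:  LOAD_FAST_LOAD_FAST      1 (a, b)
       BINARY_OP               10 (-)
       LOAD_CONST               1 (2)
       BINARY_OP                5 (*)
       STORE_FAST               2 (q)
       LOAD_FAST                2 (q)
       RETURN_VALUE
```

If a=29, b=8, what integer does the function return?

LOAD_FAST_LOAD_FAST b,a → push 8,29. Stack: [8, 29]
COMPARE_OP bool(>=) → 8 vs 29 = False. Stack: [False]
POP_JUMP_IF_FALSE → pop False; jump. Stack: []
LOAD_FAST_LOAD_FAST a,b → push 29,8. Stack: [29, 8]
BINARY_OP - → 29 - 8 = 21. Stack: [21]
LOAD_CONST → push 2. Stack: [21, 2]
BINARY_OP * → 21 * 2 = 42. Stack: [42]
STORE_FAST q → q=42. Stack: []
LOAD_FAST q → push 42. Stack: [42]
RETURN_VALUE → return 42.

42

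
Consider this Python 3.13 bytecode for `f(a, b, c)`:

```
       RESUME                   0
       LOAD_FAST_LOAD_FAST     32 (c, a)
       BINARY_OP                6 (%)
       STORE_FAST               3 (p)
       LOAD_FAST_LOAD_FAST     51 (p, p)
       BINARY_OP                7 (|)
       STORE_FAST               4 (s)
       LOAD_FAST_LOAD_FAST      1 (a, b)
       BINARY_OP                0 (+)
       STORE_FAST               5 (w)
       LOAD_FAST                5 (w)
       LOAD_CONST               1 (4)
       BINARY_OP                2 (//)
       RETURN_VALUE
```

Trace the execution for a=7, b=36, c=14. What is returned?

10

LOAD_FAST_LOAD_FAST c,a → push 14,7. Stack: [14, 7]
BINARY_OP % → 14 % 7 = 0. Stack: [0]
STORE_FAST p → p=0. Stack: []
LOAD_FAST_LOAD_FAST p,p → push 0,0. Stack: [0, 0]
BINARY_OP | → 0 | 0 = 0. Stack: [0]
STORE_FAST s → s=0. Stack: []
LOAD_FAST_LOAD_FAST a,b → push 7,36. Stack: [7, 36]
BINARY_OP + → 7 + 36 = 43. Stack: [43]
STORE_FAST w → w=43. Stack: []
LOAD_FAST w → push 43. Stack: [43]
LOAD_CONST → push 4. Stack: [43, 4]
BINARY_OP // → 43 // 4 = 10. Stack: [10]
RETURN_VALUE → return 10.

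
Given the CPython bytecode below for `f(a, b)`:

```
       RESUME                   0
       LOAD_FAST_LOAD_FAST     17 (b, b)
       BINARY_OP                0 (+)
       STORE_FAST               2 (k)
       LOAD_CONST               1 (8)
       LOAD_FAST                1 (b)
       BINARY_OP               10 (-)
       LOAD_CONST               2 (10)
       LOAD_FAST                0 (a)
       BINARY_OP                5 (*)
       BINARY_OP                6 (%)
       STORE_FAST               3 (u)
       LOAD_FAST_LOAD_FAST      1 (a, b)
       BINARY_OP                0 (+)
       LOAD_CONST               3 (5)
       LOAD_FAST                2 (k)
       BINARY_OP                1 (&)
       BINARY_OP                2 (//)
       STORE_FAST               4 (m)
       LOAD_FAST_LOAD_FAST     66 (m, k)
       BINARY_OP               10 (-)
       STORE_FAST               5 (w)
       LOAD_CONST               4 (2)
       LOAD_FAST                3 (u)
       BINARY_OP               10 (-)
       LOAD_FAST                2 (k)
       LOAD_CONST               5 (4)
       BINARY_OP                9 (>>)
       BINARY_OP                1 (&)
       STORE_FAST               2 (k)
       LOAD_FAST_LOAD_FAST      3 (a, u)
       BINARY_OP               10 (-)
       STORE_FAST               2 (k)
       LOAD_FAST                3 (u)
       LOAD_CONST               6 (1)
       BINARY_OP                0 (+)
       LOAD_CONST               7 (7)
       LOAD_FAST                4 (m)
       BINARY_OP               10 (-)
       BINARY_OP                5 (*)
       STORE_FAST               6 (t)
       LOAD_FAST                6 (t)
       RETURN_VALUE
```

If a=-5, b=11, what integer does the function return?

-12

LOAD_FAST_LOAD_FAST b,b → push 11,11. Stack: [11, 11]
BINARY_OP + → 11 + 11 = 22. Stack: [22]
STORE_FAST k → k=22. Stack: []
LOAD_CONST → push 8. Stack: [8]
LOAD_FAST b → push 11. Stack: [8, 11]
BINARY_OP - → 8 - 11 = -3. Stack: [-3]
LOAD_CONST → push 10. Stack: [-3, 10]
LOAD_FAST a → push -5. Stack: [-3, 10, -5]
BINARY_OP * → 10 * -5 = -50. Stack: [-3, -50]
BINARY_OP % → -3 % -50 = -3. Stack: [-3]
STORE_FAST u → u=-3. Stack: []
LOAD_FAST_LOAD_FAST a,b → push -5,11. Stack: [-5, 11]
BINARY_OP + → -5 + 11 = 6. Stack: [6]
LOAD_CONST → push 5. Stack: [6, 5]
LOAD_FAST k → push 22. Stack: [6, 5, 22]
BINARY_OP & → 5 & 22 = 4. Stack: [6, 4]
BINARY_OP // → 6 // 4 = 1. Stack: [1]
STORE_FAST m → m=1. Stack: []
LOAD_FAST_LOAD_FAST m,k → push 1,22. Stack: [1, 22]
BINARY_OP - → 1 - 22 = -21. Stack: [-21]
STORE_FAST w → w=-21. Stack: []
LOAD_CONST → push 2. Stack: [2]
LOAD_FAST u → push -3. Stack: [2, -3]
BINARY_OP - → 2 - -3 = 5. Stack: [5]
LOAD_FAST k → push 22. Stack: [5, 22]
LOAD_CONST → push 4. Stack: [5, 22, 4]
BINARY_OP >> → 22 >> 4 = 1. Stack: [5, 1]
BINARY_OP & → 5 & 1 = 1. Stack: [1]
STORE_FAST k → k=1. Stack: []
LOAD_FAST_LOAD_FAST a,u → push -5,-3. Stack: [-5, -3]
BINARY_OP - → -5 - -3 = -2. Stack: [-2]
STORE_FAST k → k=-2. Stack: []
LOAD_FAST u → push -3. Stack: [-3]
LOAD_CONST → push 1. Stack: [-3, 1]
BINARY_OP + → -3 + 1 = -2. Stack: [-2]
LOAD_CONST → push 7. Stack: [-2, 7]
LOAD_FAST m → push 1. Stack: [-2, 7, 1]
BINARY_OP - → 7 - 1 = 6. Stack: [-2, 6]
BINARY_OP * → -2 * 6 = -12. Stack: [-12]
STORE_FAST t → t=-12. Stack: []
LOAD_FAST t → push -12. Stack: [-12]
RETURN_VALUE → return -12.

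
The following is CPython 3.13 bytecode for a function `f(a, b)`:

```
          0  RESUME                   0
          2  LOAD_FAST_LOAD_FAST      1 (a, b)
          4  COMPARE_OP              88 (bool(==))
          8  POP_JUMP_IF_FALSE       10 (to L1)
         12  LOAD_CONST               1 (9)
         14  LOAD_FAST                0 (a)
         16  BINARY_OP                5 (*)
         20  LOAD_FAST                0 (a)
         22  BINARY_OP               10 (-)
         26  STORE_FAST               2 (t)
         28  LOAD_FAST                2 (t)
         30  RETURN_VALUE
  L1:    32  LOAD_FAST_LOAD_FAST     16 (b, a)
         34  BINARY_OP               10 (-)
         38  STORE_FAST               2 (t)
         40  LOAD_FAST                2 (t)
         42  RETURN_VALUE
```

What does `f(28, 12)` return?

-16

LOAD_FAST_LOAD_FAST a,b → push 28,12. Stack: [28, 12]
COMPARE_OP bool(==) → 28 vs 12 = False. Stack: [False]
POP_JUMP_IF_FALSE → pop False; jump. Stack: []
LOAD_FAST_LOAD_FAST b,a → push 12,28. Stack: [12, 28]
BINARY_OP - → 12 - 28 = -16. Stack: [-16]
STORE_FAST t → t=-16. Stack: []
LOAD_FAST t → push -16. Stack: [-16]
RETURN_VALUE → return -16.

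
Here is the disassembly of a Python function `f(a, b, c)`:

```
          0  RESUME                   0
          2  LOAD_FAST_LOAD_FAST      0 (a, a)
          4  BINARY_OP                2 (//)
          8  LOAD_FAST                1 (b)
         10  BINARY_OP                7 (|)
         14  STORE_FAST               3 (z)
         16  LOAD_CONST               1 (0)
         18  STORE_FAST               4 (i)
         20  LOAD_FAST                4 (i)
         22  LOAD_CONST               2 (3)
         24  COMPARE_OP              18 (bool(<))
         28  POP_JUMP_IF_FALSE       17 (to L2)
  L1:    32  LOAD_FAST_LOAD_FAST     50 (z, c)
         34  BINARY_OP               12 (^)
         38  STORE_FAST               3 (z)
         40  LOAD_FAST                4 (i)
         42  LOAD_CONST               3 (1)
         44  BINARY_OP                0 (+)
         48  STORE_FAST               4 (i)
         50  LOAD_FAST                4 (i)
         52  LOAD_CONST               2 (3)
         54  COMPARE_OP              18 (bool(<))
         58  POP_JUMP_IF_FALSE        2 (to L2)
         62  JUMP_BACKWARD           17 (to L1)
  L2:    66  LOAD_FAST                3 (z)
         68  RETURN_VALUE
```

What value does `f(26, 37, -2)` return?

LOAD_FAST_LOAD_FAST a,a → push 26,26. Stack: [26, 26]
BINARY_OP // → 26 // 26 = 1. Stack: [1]
LOAD_FAST b → push 37. Stack: [1, 37]
BINARY_OP | → 1 | 37 = 37. Stack: [37]
STORE_FAST z → z=37. Stack: []
LOAD_CONST → push 0. Stack: [0]
STORE_FAST i → i=0. Stack: []
LOAD_FAST i → push 0. Stack: [0]
LOAD_CONST → push 3. Stack: [0, 3]
COMPARE_OP bool(<) → 0 vs 3 = True. Stack: [True]
POP_JUMP_IF_FALSE → pop True; no jump. Stack: []
LOAD_FAST_LOAD_FAST z,c → push 37,-2. Stack: [37, -2]
BINARY_OP ^ → 37 ^ -2 = -37. Stack: [-37]
STORE_FAST z → z=-37. Stack: []
LOAD_FAST i → push 0. Stack: [0]
LOAD_CONST → push 1. Stack: [0, 1]
BINARY_OP + → 0 + 1 = 1. Stack: [1]
STORE_FAST i → i=1. Stack: []
LOAD_FAST i → push 1. Stack: [1]
LOAD_CONST → push 3. Stack: [1, 3]
COMPARE_OP bool(<) → 1 vs 3 = True. Stack: [True]
POP_JUMP_IF_FALSE → pop True; no jump. Stack: []
LOAD_FAST_LOAD_FAST z,c → push -37,-2. Stack: [-37, -2]
BINARY_OP ^ → -37 ^ -2 = 37. Stack: [37]
STORE_FAST z → z=37. Stack: []
LOAD_FAST i → push 1. Stack: [1]
LOAD_CONST → push 1. Stack: [1, 1]
BINARY_OP + → 1 + 1 = 2. Stack: [2]
STORE_FAST i → i=2. Stack: []
LOAD_FAST i → push 2. Stack: [2]
LOAD_CONST → push 3. Stack: [2, 3]
COMPARE_OP bool(<) → 2 vs 3 = True. Stack: [True]
POP_JUMP_IF_FALSE → pop True; no jump. Stack: []
LOAD_FAST_LOAD_FAST z,c → push 37,-2. Stack: [37, -2]
BINARY_OP ^ → 37 ^ -2 = -37. Stack: [-37]
STORE_FAST z → z=-37. Stack: []
LOAD_FAST i → push 2. Stack: [2]
LOAD_CONST → push 1. Stack: [2, 1]
BINARY_OP + → 2 + 1 = 3. Stack: [3]
STORE_FAST i → i=3. Stack: []
LOAD_FAST i → push 3. Stack: [3]
LOAD_CONST → push 3. Stack: [3, 3]
COMPARE_OP bool(<) → 3 vs 3 = False. Stack: [False]
POP_JUMP_IF_FALSE → pop False; jump. Stack: []
LOAD_FAST z → push -37. Stack: [-37]
RETURN_VALUE → return -37.

-37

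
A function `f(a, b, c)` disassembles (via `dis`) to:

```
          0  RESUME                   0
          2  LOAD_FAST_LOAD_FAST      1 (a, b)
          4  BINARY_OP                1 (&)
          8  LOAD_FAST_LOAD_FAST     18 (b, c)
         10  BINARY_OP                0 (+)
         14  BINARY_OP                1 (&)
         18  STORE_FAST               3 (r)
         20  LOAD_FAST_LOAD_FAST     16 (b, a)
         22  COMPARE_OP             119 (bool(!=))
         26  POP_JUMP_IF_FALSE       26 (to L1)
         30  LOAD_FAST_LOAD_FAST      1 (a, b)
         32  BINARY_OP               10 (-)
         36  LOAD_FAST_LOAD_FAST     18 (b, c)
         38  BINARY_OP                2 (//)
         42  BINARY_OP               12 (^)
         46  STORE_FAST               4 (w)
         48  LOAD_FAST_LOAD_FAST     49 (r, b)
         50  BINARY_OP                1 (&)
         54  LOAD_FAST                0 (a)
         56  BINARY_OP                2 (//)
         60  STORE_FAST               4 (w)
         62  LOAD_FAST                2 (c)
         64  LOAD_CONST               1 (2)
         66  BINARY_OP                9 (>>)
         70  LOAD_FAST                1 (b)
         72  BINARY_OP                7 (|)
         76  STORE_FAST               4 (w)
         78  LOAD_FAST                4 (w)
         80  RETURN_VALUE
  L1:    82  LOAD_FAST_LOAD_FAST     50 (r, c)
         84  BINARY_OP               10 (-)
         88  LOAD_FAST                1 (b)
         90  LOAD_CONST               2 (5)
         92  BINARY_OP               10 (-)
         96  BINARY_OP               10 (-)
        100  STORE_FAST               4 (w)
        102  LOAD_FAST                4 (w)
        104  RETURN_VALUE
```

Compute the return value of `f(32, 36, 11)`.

38

LOAD_FAST_LOAD_FAST a,b → push 32,36. Stack: [32, 36]
BINARY_OP & → 32 & 36 = 32. Stack: [32]
LOAD_FAST_LOAD_FAST b,c → push 36,11. Stack: [32, 36, 11]
BINARY_OP + → 36 + 11 = 47. Stack: [32, 47]
BINARY_OP & → 32 & 47 = 32. Stack: [32]
STORE_FAST r → r=32. Stack: []
LOAD_FAST_LOAD_FAST b,a → push 36,32. Stack: [36, 32]
COMPARE_OP bool(!=) → 36 vs 32 = True. Stack: [True]
POP_JUMP_IF_FALSE → pop True; no jump. Stack: []
LOAD_FAST_LOAD_FAST a,b → push 32,36. Stack: [32, 36]
BINARY_OP - → 32 - 36 = -4. Stack: [-4]
LOAD_FAST_LOAD_FAST b,c → push 36,11. Stack: [-4, 36, 11]
BINARY_OP // → 36 // 11 = 3. Stack: [-4, 3]
BINARY_OP ^ → -4 ^ 3 = -1. Stack: [-1]
STORE_FAST w → w=-1. Stack: []
LOAD_FAST_LOAD_FAST r,b → push 32,36. Stack: [32, 36]
BINARY_OP & → 32 & 36 = 32. Stack: [32]
LOAD_FAST a → push 32. Stack: [32, 32]
BINARY_OP // → 32 // 32 = 1. Stack: [1]
STORE_FAST w → w=1. Stack: []
LOAD_FAST c → push 11. Stack: [11]
LOAD_CONST → push 2. Stack: [11, 2]
BINARY_OP >> → 11 >> 2 = 2. Stack: [2]
LOAD_FAST b → push 36. Stack: [2, 36]
BINARY_OP | → 2 | 36 = 38. Stack: [38]
STORE_FAST w → w=38. Stack: []
LOAD_FAST w → push 38. Stack: [38]
RETURN_VALUE → return 38.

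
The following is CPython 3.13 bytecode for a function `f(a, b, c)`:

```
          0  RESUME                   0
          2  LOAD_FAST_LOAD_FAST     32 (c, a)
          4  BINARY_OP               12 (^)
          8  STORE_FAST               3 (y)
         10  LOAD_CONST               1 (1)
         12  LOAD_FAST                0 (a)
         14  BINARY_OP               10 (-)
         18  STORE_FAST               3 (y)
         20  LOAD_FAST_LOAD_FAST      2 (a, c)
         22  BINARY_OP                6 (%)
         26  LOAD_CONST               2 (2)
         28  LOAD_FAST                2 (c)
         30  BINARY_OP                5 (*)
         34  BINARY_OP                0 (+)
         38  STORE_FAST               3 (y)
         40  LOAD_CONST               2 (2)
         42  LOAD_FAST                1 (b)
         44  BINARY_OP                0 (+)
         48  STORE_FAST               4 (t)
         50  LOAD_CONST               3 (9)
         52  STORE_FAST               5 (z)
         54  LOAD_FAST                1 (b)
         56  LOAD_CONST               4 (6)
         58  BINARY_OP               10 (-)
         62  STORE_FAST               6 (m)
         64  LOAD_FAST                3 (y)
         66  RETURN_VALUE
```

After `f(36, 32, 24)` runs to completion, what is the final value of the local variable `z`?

9

LOAD_FAST_LOAD_FAST c,a → push 24,36. Stack: [24, 36]
BINARY_OP ^ → 24 ^ 36 = 60. Stack: [60]
STORE_FAST y → y=60. Stack: []
LOAD_CONST → push 1. Stack: [1]
LOAD_FAST a → push 36. Stack: [1, 36]
BINARY_OP - → 1 - 36 = -35. Stack: [-35]
STORE_FAST y → y=-35. Stack: []
LOAD_FAST_LOAD_FAST a,c → push 36,24. Stack: [36, 24]
BINARY_OP % → 36 % 24 = 12. Stack: [12]
LOAD_CONST → push 2. Stack: [12, 2]
LOAD_FAST c → push 24. Stack: [12, 2, 24]
BINARY_OP * → 2 * 24 = 48. Stack: [12, 48]
BINARY_OP + → 12 + 48 = 60. Stack: [60]
STORE_FAST y → y=60. Stack: []
LOAD_CONST → push 2. Stack: [2]
LOAD_FAST b → push 32. Stack: [2, 32]
BINARY_OP + → 2 + 32 = 34. Stack: [34]
STORE_FAST t → t=34. Stack: []
LOAD_CONST → push 9. Stack: [9]
STORE_FAST z → z=9. Stack: []
LOAD_FAST b → push 32. Stack: [32]
LOAD_CONST → push 6. Stack: [32, 6]
BINARY_OP - → 32 - 6 = 26. Stack: [26]
STORE_FAST m → m=26. Stack: []
LOAD_FAST y → push 60. Stack: [60]
RETURN_VALUE → return 60.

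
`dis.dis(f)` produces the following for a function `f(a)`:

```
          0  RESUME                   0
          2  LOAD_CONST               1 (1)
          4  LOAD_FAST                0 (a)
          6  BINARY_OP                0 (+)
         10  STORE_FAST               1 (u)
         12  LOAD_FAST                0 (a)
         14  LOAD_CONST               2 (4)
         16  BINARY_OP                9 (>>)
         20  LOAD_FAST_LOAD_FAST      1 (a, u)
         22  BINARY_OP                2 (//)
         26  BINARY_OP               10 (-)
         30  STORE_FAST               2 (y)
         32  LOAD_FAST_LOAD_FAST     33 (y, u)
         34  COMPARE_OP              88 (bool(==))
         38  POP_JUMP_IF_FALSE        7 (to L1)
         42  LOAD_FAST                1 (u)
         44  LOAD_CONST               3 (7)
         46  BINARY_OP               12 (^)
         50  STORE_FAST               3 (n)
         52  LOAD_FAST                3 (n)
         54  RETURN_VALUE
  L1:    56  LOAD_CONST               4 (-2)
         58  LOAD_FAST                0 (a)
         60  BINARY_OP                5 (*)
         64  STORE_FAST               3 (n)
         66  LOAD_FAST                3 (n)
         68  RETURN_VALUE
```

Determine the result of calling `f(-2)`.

LOAD_CONST → push 1. Stack: [1]
LOAD_FAST a → push -2. Stack: [1, -2]
BINARY_OP + → 1 + -2 = -1. Stack: [-1]
STORE_FAST u → u=-1. Stack: []
LOAD_FAST a → push -2. Stack: [-2]
LOAD_CONST → push 4. Stack: [-2, 4]
BINARY_OP >> → -2 >> 4 = -1. Stack: [-1]
LOAD_FAST_LOAD_FAST a,u → push -2,-1. Stack: [-1, -2, -1]
BINARY_OP // → -2 // -1 = 2. Stack: [-1, 2]
BINARY_OP - → -1 - 2 = -3. Stack: [-3]
STORE_FAST y → y=-3. Stack: []
LOAD_FAST_LOAD_FAST y,u → push -3,-1. Stack: [-3, -1]
COMPARE_OP bool(==) → -3 vs -1 = False. Stack: [False]
POP_JUMP_IF_FALSE → pop False; jump. Stack: []
LOAD_CONST → push -2. Stack: [-2]
LOAD_FAST a → push -2. Stack: [-2, -2]
BINARY_OP * → -2 * -2 = 4. Stack: [4]
STORE_FAST n → n=4. Stack: []
LOAD_FAST n → push 4. Stack: [4]
RETURN_VALUE → return 4.

4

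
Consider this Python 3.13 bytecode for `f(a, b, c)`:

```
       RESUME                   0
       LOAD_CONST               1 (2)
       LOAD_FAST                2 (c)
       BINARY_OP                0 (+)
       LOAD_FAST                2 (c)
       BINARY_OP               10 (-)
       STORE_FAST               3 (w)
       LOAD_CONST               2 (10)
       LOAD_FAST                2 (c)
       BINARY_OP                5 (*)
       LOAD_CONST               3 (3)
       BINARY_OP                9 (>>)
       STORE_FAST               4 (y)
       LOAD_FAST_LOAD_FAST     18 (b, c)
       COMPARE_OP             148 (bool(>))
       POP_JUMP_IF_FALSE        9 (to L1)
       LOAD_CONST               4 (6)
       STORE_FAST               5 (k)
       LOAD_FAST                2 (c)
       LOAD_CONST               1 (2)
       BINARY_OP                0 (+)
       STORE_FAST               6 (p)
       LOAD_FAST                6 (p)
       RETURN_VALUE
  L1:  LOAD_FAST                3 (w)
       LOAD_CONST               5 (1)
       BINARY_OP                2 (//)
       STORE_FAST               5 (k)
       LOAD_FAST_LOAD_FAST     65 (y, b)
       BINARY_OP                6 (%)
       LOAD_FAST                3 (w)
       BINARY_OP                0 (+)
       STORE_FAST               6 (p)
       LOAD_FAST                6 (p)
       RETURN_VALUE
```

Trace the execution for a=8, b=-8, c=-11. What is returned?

LOAD_CONST → push 2. Stack: [2]
LOAD_FAST c → push -11. Stack: [2, -11]
BINARY_OP + → 2 + -11 = -9. Stack: [-9]
LOAD_FAST c → push -11. Stack: [-9, -11]
BINARY_OP - → -9 - -11 = 2. Stack: [2]
STORE_FAST w → w=2. Stack: []
LOAD_CONST → push 10. Stack: [10]
LOAD_FAST c → push -11. Stack: [10, -11]
BINARY_OP * → 10 * -11 = -110. Stack: [-110]
LOAD_CONST → push 3. Stack: [-110, 3]
BINARY_OP >> → -110 >> 3 = -14. Stack: [-14]
STORE_FAST y → y=-14. Stack: []
LOAD_FAST_LOAD_FAST b,c → push -8,-11. Stack: [-8, -11]
COMPARE_OP bool(>) → -8 vs -11 = True. Stack: [True]
POP_JUMP_IF_FALSE → pop True; no jump. Stack: []
LOAD_CONST → push 6. Stack: [6]
STORE_FAST k → k=6. Stack: []
LOAD_FAST c → push -11. Stack: [-11]
LOAD_CONST → push 2. Stack: [-11, 2]
BINARY_OP + → -11 + 2 = -9. Stack: [-9]
STORE_FAST p → p=-9. Stack: []
LOAD_FAST p → push -9. Stack: [-9]
RETURN_VALUE → return -9.

-9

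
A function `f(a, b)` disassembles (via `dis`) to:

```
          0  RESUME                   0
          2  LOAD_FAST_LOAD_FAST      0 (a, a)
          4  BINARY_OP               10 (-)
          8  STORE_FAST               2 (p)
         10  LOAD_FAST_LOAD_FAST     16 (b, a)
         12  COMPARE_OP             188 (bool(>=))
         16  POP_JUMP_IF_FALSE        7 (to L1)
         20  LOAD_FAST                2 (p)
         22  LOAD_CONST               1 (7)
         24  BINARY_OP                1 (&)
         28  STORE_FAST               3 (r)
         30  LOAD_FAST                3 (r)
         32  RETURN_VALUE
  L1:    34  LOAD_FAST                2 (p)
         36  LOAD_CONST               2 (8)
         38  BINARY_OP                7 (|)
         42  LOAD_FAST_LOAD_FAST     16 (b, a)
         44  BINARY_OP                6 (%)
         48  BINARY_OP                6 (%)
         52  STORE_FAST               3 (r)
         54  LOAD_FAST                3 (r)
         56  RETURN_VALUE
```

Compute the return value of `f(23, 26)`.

0

LOAD_FAST_LOAD_FAST a,a → push 23,23. Stack: [23, 23]
BINARY_OP - → 23 - 23 = 0. Stack: [0]
STORE_FAST p → p=0. Stack: []
LOAD_FAST_LOAD_FAST b,a → push 26,23. Stack: [26, 23]
COMPARE_OP bool(>=) → 26 vs 23 = True. Stack: [True]
POP_JUMP_IF_FALSE → pop True; no jump. Stack: []
LOAD_FAST p → push 0. Stack: [0]
LOAD_CONST → push 7. Stack: [0, 7]
BINARY_OP & → 0 & 7 = 0. Stack: [0]
STORE_FAST r → r=0. Stack: []
LOAD_FAST r → push 0. Stack: [0]
RETURN_VALUE → return 0.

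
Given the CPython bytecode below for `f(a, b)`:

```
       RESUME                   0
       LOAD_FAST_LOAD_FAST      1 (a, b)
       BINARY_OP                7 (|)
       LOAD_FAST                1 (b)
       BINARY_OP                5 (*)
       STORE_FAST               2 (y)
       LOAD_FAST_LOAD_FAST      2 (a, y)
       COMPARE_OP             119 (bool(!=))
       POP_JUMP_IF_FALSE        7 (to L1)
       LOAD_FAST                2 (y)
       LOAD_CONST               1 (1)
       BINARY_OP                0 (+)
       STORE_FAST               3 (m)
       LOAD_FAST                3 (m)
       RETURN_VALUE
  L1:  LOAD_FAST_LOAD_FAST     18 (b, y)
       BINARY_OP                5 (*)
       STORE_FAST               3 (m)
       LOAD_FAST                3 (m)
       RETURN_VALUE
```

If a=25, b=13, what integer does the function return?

378

LOAD_FAST_LOAD_FAST a,b → push 25,13. Stack: [25, 13]
BINARY_OP | → 25 | 13 = 29. Stack: [29]
LOAD_FAST b → push 13. Stack: [29, 13]
BINARY_OP * → 29 * 13 = 377. Stack: [377]
STORE_FAST y → y=377. Stack: []
LOAD_FAST_LOAD_FAST a,y → push 25,377. Stack: [25, 377]
COMPARE_OP bool(!=) → 25 vs 377 = True. Stack: [True]
POP_JUMP_IF_FALSE → pop True; no jump. Stack: []
LOAD_FAST y → push 377. Stack: [377]
LOAD_CONST → push 1. Stack: [377, 1]
BINARY_OP + → 377 + 1 = 378. Stack: [378]
STORE_FAST m → m=378. Stack: []
LOAD_FAST m → push 378. Stack: [378]
RETURN_VALUE → return 378.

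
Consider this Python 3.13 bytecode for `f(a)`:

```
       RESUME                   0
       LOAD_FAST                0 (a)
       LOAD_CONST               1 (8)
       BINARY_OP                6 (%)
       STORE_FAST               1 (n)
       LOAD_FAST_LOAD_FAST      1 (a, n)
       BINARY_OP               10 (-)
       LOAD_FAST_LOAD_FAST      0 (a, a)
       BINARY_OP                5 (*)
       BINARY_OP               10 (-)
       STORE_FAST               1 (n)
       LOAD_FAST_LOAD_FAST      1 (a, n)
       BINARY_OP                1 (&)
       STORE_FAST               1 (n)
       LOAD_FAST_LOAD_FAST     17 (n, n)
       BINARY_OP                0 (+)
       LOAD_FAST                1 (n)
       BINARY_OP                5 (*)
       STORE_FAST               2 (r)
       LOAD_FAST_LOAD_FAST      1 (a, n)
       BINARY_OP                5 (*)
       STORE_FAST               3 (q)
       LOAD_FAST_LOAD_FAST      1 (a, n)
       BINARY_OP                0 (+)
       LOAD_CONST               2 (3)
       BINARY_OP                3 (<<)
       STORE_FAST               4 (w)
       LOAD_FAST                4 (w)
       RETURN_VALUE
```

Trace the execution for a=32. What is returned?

512

LOAD_FAST a → push 32. Stack: [32]
LOAD_CONST → push 8. Stack: [32, 8]
BINARY_OP % → 32 % 8 = 0. Stack: [0]
STORE_FAST n → n=0. Stack: []
LOAD_FAST_LOAD_FAST a,n → push 32,0. Stack: [32, 0]
BINARY_OP - → 32 - 0 = 32. Stack: [32]
LOAD_FAST_LOAD_FAST a,a → push 32,32. Stack: [32, 32, 32]
BINARY_OP * → 32 * 32 = 1024. Stack: [32, 1024]
BINARY_OP - → 32 - 1024 = -992. Stack: [-992]
STORE_FAST n → n=-992. Stack: []
LOAD_FAST_LOAD_FAST a,n → push 32,-992. Stack: [32, -992]
BINARY_OP & → 32 & -992 = 32. Stack: [32]
STORE_FAST n → n=32. Stack: []
LOAD_FAST_LOAD_FAST n,n → push 32,32. Stack: [32, 32]
BINARY_OP + → 32 + 32 = 64. Stack: [64]
LOAD_FAST n → push 32. Stack: [64, 32]
BINARY_OP * → 64 * 32 = 2048. Stack: [2048]
STORE_FAST r → r=2048. Stack: []
LOAD_FAST_LOAD_FAST a,n → push 32,32. Stack: [32, 32]
BINARY_OP * → 32 * 32 = 1024. Stack: [1024]
STORE_FAST q → q=1024. Stack: []
LOAD_FAST_LOAD_FAST a,n → push 32,32. Stack: [32, 32]
BINARY_OP + → 32 + 32 = 64. Stack: [64]
LOAD_CONST → push 3. Stack: [64, 3]
BINARY_OP << → 64 << 3 = 512. Stack: [512]
STORE_FAST w → w=512. Stack: []
LOAD_FAST w → push 512. Stack: [512]
RETURN_VALUE → return 512.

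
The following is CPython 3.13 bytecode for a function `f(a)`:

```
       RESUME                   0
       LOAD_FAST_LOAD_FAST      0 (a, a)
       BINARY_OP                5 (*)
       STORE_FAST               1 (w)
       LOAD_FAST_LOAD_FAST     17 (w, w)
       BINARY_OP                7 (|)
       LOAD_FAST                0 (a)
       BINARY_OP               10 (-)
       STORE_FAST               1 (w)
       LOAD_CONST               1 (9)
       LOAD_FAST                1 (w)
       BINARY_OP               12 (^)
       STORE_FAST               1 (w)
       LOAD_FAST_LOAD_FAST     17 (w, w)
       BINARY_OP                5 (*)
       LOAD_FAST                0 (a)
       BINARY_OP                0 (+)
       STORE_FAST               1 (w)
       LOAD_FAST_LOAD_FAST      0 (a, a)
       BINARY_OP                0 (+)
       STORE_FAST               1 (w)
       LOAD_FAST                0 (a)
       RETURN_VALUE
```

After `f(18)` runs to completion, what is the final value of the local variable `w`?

LOAD_FAST_LOAD_FAST a,a → push 18,18. Stack: [18, 18]
BINARY_OP * → 18 * 18 = 324. Stack: [324]
STORE_FAST w → w=324. Stack: []
LOAD_FAST_LOAD_FAST w,w → push 324,324. Stack: [324, 324]
BINARY_OP | → 324 | 324 = 324. Stack: [324]
LOAD_FAST a → push 18. Stack: [324, 18]
BINARY_OP - → 324 - 18 = 306. Stack: [306]
STORE_FAST w → w=306. Stack: []
LOAD_CONST → push 9. Stack: [9]
LOAD_FAST w → push 306. Stack: [9, 306]
BINARY_OP ^ → 9 ^ 306 = 315. Stack: [315]
STORE_FAST w → w=315. Stack: []
LOAD_FAST_LOAD_FAST w,w → push 315,315. Stack: [315, 315]
BINARY_OP * → 315 * 315 = 99225. Stack: [99225]
LOAD_FAST a → push 18. Stack: [99225, 18]
BINARY_OP + → 99225 + 18 = 99243. Stack: [99243]
STORE_FAST w → w=99243. Stack: []
LOAD_FAST_LOAD_FAST a,a → push 18,18. Stack: [18, 18]
BINARY_OP + → 18 + 18 = 36. Stack: [36]
STORE_FAST w → w=36. Stack: []
LOAD_FAST a → push 18. Stack: [18]
RETURN_VALUE → return 18.

36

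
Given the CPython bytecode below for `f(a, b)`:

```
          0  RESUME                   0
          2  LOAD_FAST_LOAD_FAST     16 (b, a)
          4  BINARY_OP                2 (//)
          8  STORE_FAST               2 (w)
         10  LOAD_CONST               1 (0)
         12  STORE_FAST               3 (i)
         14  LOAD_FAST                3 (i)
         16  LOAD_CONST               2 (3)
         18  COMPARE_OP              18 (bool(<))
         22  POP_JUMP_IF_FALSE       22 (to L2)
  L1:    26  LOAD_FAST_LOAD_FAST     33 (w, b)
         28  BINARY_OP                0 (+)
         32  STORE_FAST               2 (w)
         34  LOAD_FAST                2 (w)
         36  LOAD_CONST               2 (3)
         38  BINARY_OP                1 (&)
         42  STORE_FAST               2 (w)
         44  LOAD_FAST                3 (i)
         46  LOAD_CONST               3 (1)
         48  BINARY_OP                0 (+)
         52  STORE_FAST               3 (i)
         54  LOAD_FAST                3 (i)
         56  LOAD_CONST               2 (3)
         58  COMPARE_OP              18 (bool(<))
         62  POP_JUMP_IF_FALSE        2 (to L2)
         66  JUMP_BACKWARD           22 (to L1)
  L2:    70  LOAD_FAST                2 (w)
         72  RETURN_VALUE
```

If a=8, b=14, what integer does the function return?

LOAD_FAST_LOAD_FAST b,a → push 14,8. Stack: [14, 8]
BINARY_OP // → 14 // 8 = 1. Stack: [1]
STORE_FAST w → w=1. Stack: []
LOAD_CONST → push 0. Stack: [0]
STORE_FAST i → i=0. Stack: []
LOAD_FAST i → push 0. Stack: [0]
LOAD_CONST → push 3. Stack: [0, 3]
COMPARE_OP bool(<) → 0 vs 3 = True. Stack: [True]
POP_JUMP_IF_FALSE → pop True; no jump. Stack: []
LOAD_FAST_LOAD_FAST w,b → push 1,14. Stack: [1, 14]
BINARY_OP + → 1 + 14 = 15. Stack: [15]
STORE_FAST w → w=15. Stack: []
LOAD_FAST w → push 15. Stack: [15]
LOAD_CONST → push 3. Stack: [15, 3]
BINARY_OP & → 15 & 3 = 3. Stack: [3]
STORE_FAST w → w=3. Stack: []
LOAD_FAST i → push 0. Stack: [0]
LOAD_CONST → push 1. Stack: [0, 1]
BINARY_OP + → 0 + 1 = 1. Stack: [1]
STORE_FAST i → i=1. Stack: []
LOAD_FAST i → push 1. Stack: [1]
LOAD_CONST → push 3. Stack: [1, 3]
COMPARE_OP bool(<) → 1 vs 3 = True. Stack: [True]
POP_JUMP_IF_FALSE → pop True; no jump. Stack: []
LOAD_FAST_LOAD_FAST w,b → push 3,14. Stack: [3, 14]
BINARY_OP + → 3 + 14 = 17. Stack: [17]
STORE_FAST w → w=17. Stack: []
LOAD_FAST w → push 17. Stack: [17]
LOAD_CONST → push 3. Stack: [17, 3]
BINARY_OP & → 17 & 3 = 1. Stack: [1]
STORE_FAST w → w=1. Stack: []
LOAD_FAST i → push 1. Stack: [1]
LOAD_CONST → push 1. Stack: [1, 1]
BINARY_OP + → 1 + 1 = 2. Stack: [2]
STORE_FAST i → i=2. Stack: []
LOAD_FAST i → push 2. Stack: [2]
LOAD_CONST → push 3. Stack: [2, 3]
COMPARE_OP bool(<) → 2 vs 3 = True. Stack: [True]
POP_JUMP_IF_FALSE → pop True; no jump. Stack: []
LOAD_FAST_LOAD_FAST w,b → push 1,14. Stack: [1, 14]
BINARY_OP + → 1 + 14 = 15. Stack: [15]
STORE_FAST w → w=15. Stack: []
LOAD_FAST w → push 15. Stack: [15]
LOAD_CONST → push 3. Stack: [15, 3]
BINARY_OP & → 15 & 3 = 3. Stack: [3]
STORE_FAST w → w=3. Stack: []
LOAD_FAST i → push 2. Stack: [2]
LOAD_CONST → push 1. Stack: [2, 1]
BINARY_OP + → 2 + 1 = 3. Stack: [3]
STORE_FAST i → i=3. Stack: []
LOAD_FAST i → push 3. Stack: [3]
LOAD_CONST → push 3. Stack: [3, 3]
COMPARE_OP bool(<) → 3 vs 3 = False. Stack: [False]
POP_JUMP_IF_FALSE → pop False; jump. Stack: []
LOAD_FAST w → push 3. Stack: [3]
RETURN_VALUE → return 3.

3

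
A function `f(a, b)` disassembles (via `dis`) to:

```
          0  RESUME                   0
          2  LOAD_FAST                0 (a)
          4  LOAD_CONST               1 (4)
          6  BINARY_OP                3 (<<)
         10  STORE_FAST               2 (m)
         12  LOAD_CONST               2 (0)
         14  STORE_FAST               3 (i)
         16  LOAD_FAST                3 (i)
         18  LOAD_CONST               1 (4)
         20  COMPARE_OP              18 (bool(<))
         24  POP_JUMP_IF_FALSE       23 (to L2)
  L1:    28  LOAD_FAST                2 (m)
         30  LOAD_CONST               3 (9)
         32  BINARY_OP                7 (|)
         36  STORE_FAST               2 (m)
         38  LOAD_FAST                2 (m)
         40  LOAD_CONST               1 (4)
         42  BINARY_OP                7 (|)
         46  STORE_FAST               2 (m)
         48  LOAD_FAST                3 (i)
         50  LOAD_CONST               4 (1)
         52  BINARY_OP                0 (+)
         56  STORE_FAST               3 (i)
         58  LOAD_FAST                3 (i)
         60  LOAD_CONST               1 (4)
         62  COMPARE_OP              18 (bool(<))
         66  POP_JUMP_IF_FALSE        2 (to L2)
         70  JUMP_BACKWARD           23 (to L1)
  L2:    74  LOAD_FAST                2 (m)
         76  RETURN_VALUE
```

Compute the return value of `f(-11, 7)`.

-163

LOAD_FAST a → push -11
LOAD_CONST → push 4
BINARY_OP << → -11 << 4 = -176
STORE_FAST m → m=-176
LOAD_CONST → push 0
STORE_FAST i → i=0
LOAD_FAST i → push 0
LOAD_CONST → push 4
COMPARE_OP bool(<) → 0 vs 4 = True
POP_JUMP_IF_FALSE → pop True; no jump
LOAD_FAST m → push -176
LOAD_CONST → push 9
BINARY_OP | → -176 | 9 = -167
STORE_FAST m → m=-167
LOAD_FAST m → push -167
LOAD_CONST → push 4
BINARY_OP | → -167 | 4 = -163
STORE_FAST m → m=-163
LOAD_FAST i → push 0
LOAD_CONST → push 1
BINARY_OP + → 0 + 1 = 1
STORE_FAST i → i=1
LOAD_FAST i → push 1
LOAD_CONST → push 4
COMPARE_OP bool(<) → 1 vs 4 = True
POP_JUMP_IF_FALSE → pop True; no jump
LOAD_FAST m → push -163
LOAD_CONST → push 9
BINARY_OP | → -163 | 9 = -163
STORE_FAST m → m=-163
LOAD_FAST m → push -163
LOAD_CONST → push 4
BINARY_OP | → -163 | 4 = -163
STORE_FAST m → m=-163
LOAD_FAST i → push 1
LOAD_CONST → push 1
BINARY_OP + → 1 + 1 = 2
STORE_FAST i → i=2
LOAD_FAST i → push 2
LOAD_CONST → push 4
COMPARE_OP bool(<) → 2 vs 4 = True
POP_JUMP_IF_FALSE → pop True; no jump
LOAD_FAST m → push -163
LOAD_CONST → push 9
BINARY_OP | → -163 | 9 = -163
STORE_FAST m → m=-163
LOAD_FAST m → push -163
LOAD_CONST → push 4
BINARY_OP | → -163 | 4 = -163
STORE_FAST m → m=-163
LOAD_FAST i → push 2
LOAD_CONST → push 1
BINARY_OP + → 2 + 1 = 3
STORE_FAST i → i=3
LOAD_FAST i → push 3
LOAD_CONST → push 4
COMPARE_OP bool(<) → 3 vs 4 = True
POP_JUMP_IF_FALSE → pop True; no jump
LOAD_FAST m → push -163
LOAD_CONST → push 9
BINARY_OP | → -163 | 9 = -163
STORE_FAST m → m=-163
LOAD_FAST m → push -163
LOAD_CONST → push 4
BINARY_OP | → -163 | 4 = -163
STORE_FAST m → m=-163
LOAD_FAST i → push 3
LOAD_CONST → push 1
BINARY_OP + → 3 + 1 = 4
STORE_FAST i → i=4
LOAD_FAST i → push 4
LOAD_CONST → push 4
COMPARE_OP bool(<) → 4 vs 4 = False
POP_JUMP_IF_FALSE → pop False; jump
LOAD_FAST m → push -163
RETURN_VALUE → return -163.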